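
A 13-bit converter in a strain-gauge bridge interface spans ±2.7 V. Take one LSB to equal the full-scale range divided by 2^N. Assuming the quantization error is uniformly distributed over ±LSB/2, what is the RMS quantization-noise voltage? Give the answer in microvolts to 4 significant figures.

190.3 µV

Span: 2.7 V − (-2.7 V) = 5.4 V.
LSB = 5.4 V ÷ 2^13 = 5.4/8192 V = 0.659180 mV.
V_rms = LSB/√12 = 0.659180 mV / √12 = 190.3 µV.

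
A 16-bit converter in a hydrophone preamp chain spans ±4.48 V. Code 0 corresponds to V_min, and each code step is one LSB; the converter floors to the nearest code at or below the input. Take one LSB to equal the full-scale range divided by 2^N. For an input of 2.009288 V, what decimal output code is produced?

47464

The full-scale span is 4.48 − (-4.48) = 8.96 V. LSB = 8.96 V / 2^16 ≈ 136.7 µV.
(V_in − V_min) × 2^16/range = (2.009288 − (-4.48)) × 65536/8.96 = 47464.507.
Floor → code = 47464.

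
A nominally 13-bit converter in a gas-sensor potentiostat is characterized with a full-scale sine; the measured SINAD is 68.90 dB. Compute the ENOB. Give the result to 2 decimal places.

11.15 bits

Inverting SNR = 6.02 N + 1.76: N_eff = (68.90 − 1.76)/6.02 = 11.1528.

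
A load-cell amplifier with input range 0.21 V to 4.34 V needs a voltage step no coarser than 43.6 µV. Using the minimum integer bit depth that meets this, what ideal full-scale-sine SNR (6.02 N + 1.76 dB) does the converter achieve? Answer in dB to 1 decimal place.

The full-scale span is 4.34 − (0.21) = 4.13 V.
4.13 V / 43.6 µV = 94720. Since 2^16 = 65536 and 2^17 = 131072, N = 17.
SNR = 6.02 × 17 + 1.76 = 104.10 dB.

104.1 dB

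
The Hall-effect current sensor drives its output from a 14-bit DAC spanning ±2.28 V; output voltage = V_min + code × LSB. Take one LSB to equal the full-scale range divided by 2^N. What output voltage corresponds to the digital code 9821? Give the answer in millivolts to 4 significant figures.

453.4 mV

The full-scale span is 2.28 − (-2.28) = 4.56 V. LSB = 4.56 V / 2^14.
V_out = V_min + code × LSB = -2.28 V + 9821 × 4.56 V / 16384
      = -2.28 + 2.73338 = 0.453384 V.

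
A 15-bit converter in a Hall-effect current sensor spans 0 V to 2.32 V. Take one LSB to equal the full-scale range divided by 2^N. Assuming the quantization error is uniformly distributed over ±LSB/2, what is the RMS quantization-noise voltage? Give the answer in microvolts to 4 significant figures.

Span = 2.32 V.
One LSB is 2.32 V / 32768 = 70.8008 µV.
V_rms = LSB/√12 = 70.8008 µV / √12 = 20.44 µV.

20.44 µV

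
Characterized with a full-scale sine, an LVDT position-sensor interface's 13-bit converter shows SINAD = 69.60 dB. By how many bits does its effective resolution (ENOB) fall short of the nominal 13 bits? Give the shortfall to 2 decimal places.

ENOB = (SINAD − 1.76)/6.02 = (69.60 − 1.76)/6.02 = 11.2691 bits.
Lost resolution: 13 − 11.2691 = 1.7309 bits.

1.73 bits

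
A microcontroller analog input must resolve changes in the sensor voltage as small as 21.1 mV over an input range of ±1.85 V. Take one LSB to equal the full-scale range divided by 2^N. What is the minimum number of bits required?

The full-scale span is 1.85 − (-1.85) = 3.7 V.
3.7 V / 21.1 mV = 175.4. Since 2^7 = 128 and 2^8 = 256, N = 8.

8 bits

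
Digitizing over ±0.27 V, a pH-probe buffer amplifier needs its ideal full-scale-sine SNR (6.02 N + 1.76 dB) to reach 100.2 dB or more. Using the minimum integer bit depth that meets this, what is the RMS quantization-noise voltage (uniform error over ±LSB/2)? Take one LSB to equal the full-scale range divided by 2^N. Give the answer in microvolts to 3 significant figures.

1.19 µV

Range = 0.27 − (-0.27) = 0.54 V.
Solving 6.02 N ≥ 100.2 − 1.76: N ≥ 16.352. Round up → N = 17.
LSB = 0.54 V / 2^17 = 4.1199 µV.
V_rms = LSB/√12 = 1.19 µV.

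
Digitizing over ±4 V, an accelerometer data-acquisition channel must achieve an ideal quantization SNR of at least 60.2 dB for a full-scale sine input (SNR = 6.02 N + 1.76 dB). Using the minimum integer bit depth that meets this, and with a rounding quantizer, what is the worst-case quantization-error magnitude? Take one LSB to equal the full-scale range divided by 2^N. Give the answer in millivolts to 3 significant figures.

3.91 mV

Full-scale range = 4 V − (-4 V) = 8 V.
N ≥ (60.2 − 1.76)/6.02 = 9.708 → N_min = 10.
LSB = 8 V / 2^10 = 7.8125 mV.
Half an LSB is 3.91 mV.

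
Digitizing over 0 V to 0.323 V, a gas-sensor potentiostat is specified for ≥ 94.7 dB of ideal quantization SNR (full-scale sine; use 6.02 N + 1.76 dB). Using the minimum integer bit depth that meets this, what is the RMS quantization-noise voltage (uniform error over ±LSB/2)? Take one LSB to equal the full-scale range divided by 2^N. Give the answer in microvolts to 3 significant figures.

V_FS = 0.323 V.
6.02 N + 1.76 ≥ 94.7 gives N ≥ 15.439, so the minimum integer is 16.
LSB = 0.323 V / 2^16 = 4.9286 µV.
V_rms = LSB/√12 = 1.42 µV.

1.42 µV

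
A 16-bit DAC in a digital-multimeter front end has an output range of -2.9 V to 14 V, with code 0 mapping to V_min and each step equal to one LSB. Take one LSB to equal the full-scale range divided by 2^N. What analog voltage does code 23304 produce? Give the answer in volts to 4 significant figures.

3.109 V

Full-scale range = 14 V − (-2.9 V) = 16.9 V. LSB = 16.9 V / 2^16.
V_out = V_min + code × LSB = -2.9 V + 23304 × 16.9 V / 65536
      = -2.9 + 6.00948 = 3.10948 V.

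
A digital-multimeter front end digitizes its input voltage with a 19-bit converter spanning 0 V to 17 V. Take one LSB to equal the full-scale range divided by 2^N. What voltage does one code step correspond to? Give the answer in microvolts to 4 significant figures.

32.42 µV

Full-scale range = 17 V.
2^19 = 524288 levels.
Step size = 17/524288 V = 32.42 µV.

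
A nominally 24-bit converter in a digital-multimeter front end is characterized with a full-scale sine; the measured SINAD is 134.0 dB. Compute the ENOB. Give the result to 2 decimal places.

Inverting SNR = 6.02 N + 1.76: N_eff = (134.0 − 1.76)/6.02 = 21.9668.

21.97 bits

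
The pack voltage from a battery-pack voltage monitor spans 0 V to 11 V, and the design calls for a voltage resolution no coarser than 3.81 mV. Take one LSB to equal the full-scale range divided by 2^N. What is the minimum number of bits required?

12 bits

Range is 11 V.
11 V / 3.81 mV = 2887. Since 2^11 = 2048 and 2^12 = 4096, N = 12.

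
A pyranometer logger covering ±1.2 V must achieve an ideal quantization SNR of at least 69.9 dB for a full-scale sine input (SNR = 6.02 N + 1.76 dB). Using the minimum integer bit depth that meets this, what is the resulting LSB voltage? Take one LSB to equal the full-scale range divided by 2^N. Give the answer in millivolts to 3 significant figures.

0.586 mV

The full-scale span is 1.2 − (-1.2) = 2.4 V.
6.02 N + 1.76 ≥ 69.9 gives N ≥ 11.319, so the minimum integer is 12.
LSB = 2.4 V / 2^12 = 0.586 mV.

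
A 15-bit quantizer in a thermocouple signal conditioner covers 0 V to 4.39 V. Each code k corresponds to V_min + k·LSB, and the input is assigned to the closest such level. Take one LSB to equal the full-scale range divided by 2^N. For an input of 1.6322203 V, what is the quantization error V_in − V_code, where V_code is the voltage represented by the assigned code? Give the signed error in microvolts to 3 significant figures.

+37.4 µV

Span = 4.39 V. LSB = 4.39 V / 2^15 ≈ 134.0 µV.
(1.6322203 − (0)) / LSB = 1.6322203 × 32768/4.39 = 12183.2790. Nearest integer: k = 12183.
V_code = 0 + (12183/32768) × 4.39 = 1.6321829224 V.
V_in − V_code = 1.6322203 − (1.6321829224) = +37.4 µV.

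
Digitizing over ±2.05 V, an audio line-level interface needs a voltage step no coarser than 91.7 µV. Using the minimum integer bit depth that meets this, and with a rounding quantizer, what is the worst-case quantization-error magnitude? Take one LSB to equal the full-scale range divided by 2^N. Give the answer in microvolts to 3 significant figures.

Range = 2.05 − (-2.05) = 4.1 V.
Need 2^N ≥ 4.1 V / 91.7 µV = 44710 → N_min = 16.
LSB = 4.1 V ÷ 2^16 = 4.1/65536 V = 62.561 µV.
Half an LSB is 31.3 µV.

31.3 µV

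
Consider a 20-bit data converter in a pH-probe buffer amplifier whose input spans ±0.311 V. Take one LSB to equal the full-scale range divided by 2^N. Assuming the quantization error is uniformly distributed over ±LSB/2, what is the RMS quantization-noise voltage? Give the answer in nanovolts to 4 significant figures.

171.2 nV

The full-scale span is 0.311 − (-0.311) = 0.622 V.
Step size = 0.622/1048576 V = 0.593185 µV.
V_rms = LSB/√12 = 0.593185 µV / √12 = 171.2 nV.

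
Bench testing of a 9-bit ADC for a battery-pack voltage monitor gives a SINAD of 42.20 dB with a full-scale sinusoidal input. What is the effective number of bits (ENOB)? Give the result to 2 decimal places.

6.72 bits

(42.20 − 1.76) / 6.02 = 40.44/6.02 = 6.7176 effective bits.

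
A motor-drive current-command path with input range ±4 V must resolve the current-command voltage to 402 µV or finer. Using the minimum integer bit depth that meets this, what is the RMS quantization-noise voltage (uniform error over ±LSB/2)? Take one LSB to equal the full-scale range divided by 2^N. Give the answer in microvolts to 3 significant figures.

Span: 4 V − (-4 V) = 8 V.
Levels needed ≥ 8/402 µV = 19900. 2^15 = 32768 suffices, so N_min = 15.
LSB = 8 V ÷ 2^15 = 8/32768 V = 244.14 µV.
σ_q = LSB/√12 = 244.14 µV/3.4641 = 70.5 µV.

70.5 µV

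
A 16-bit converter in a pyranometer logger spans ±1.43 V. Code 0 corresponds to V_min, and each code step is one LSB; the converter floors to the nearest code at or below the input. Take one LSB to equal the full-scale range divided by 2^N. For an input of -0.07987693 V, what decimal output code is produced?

Span: 1.43 V − (-1.43 V) = 2.86 V. LSB = 2.86 V / 2^16 ≈ 43.64 µV.
code = ⌊(V_in − V_min)/LSB⌋ = ⌊(V_in − V_min) × 2^16 / range⌋
     = ⌊(-0.07987693 − (-1.43)) × 65536 / 2.86⌋ = ⌊1.35012307 × 65536/2.86⌋
     = ⌊30937.645⌋ = 30937.

30937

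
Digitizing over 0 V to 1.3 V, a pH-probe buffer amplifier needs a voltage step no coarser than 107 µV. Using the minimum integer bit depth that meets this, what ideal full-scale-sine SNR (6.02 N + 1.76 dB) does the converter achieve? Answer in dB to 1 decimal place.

86.0 dB

Full-scale range = 1.3 V.
Required number of levels: 1.3/107 µV = 12150; smallest N with 2^N ≥ that is 14.
Ideal SNR at N = 14: 6.02·14 + 1.76 = 86.0 dB.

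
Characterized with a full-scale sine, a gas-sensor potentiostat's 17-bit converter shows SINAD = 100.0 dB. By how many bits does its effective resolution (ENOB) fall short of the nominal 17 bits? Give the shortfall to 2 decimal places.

0.68 bits

N_eff = (100.0 − 1.76)/6.02 = 16.3189 bits.
Shortfall = 17 − 16.3189 = 0.6811 bits.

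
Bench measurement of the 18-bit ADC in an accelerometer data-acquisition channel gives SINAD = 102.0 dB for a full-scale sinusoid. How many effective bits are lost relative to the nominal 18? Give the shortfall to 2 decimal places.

Effective bits = (102.0 − 1.76)/6.02 = 16.6512.
Lost resolution: 18 − 16.6512 = 1.3488 bits.

1.35 bits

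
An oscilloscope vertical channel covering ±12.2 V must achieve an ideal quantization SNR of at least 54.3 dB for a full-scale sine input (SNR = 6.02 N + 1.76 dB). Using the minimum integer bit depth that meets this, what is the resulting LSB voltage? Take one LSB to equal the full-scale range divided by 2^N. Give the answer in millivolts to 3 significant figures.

Span: 12.2 V − (-12.2 V) = 24.4 V.
Solving 6.02 N ≥ 54.3 − 1.76: N ≥ 8.728. Round up → N = 9.
LSB = 24.4 V / 2^9 = 47.7 mV.

47.7 mV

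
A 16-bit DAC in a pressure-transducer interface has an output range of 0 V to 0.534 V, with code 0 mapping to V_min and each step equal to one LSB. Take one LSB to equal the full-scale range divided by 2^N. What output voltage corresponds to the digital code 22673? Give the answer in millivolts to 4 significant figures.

184.7 mV

Range is 0.534 V. LSB = 0.534 V / 2^16.
Output = V_min + (22673/65536) × range = 0 + 0.345963 × 0.534 V
      = 0 V + 0.184744 V = 0.184744 V.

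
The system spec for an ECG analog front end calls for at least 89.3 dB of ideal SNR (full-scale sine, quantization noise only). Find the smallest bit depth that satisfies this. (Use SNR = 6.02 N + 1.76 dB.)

Required N = ⌈(89.3 − 1.76)/6.02⌉ = ⌈14.542⌉ = 15.

15 bits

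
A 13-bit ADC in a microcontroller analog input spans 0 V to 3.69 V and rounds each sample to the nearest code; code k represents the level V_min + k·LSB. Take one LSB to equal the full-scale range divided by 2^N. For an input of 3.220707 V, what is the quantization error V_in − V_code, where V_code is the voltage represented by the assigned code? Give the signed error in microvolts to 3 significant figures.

Range is 3.69 V. LSB = 3.69 V / 2^13 ≈ 450.4 µV.
(3.220707 − (0)) / LSB = 3.220707 × 8192/3.69 = 7150.1441. Nearest integer: k = 7150.
Reconstructed level: 0 + 7150 × 3.69/8192 V = 3.220642090 V.
Error = V_in − V_code = 3.220707 − (3.220642090) = +64.9 µV.

+64.9 µV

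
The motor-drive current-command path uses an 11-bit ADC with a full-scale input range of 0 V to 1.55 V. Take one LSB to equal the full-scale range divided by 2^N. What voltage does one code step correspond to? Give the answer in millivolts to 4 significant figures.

Span = 1.55 V.
2^11 = 2048 levels.
One LSB is 1.55 V / 2048 = 0.7568 mV.

0.7568 mV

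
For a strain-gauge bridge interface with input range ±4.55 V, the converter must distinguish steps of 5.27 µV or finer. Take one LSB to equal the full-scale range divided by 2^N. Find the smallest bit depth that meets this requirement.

Full-scale range = 4.55 V − (-4.55 V) = 9.1 V.
Need 2^N ≥ 9.1 V / 5.27 µV = 1.727e6 → N_min = 21.

21 bits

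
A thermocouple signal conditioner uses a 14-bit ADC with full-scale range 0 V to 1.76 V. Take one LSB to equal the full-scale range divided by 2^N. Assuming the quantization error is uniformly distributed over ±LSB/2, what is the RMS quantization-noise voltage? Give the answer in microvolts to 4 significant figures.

31.01 µV

V_FS = 1.76 V.
One LSB is 1.76 V / 16384 = 107.422 µV.
V_rms = LSB/√12 = 107.422 µV / √12 = 31.01 µV.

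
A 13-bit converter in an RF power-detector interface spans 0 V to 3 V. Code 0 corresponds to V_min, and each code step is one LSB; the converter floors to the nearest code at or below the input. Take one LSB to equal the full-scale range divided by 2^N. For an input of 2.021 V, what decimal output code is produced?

5518

Full-scale range = 3 V. LSB = 3 V / 2^13 ≈ 366.2 µV.
code = ⌊(V_in − V_min)/LSB⌋ = ⌊(V_in − V_min) × 2^13 / range⌋
     = ⌊(2.021 − (0)) × 8192 / 3⌋ = ⌊2.021 × 8192/3⌋
     = ⌊5518.677⌋ = 5518.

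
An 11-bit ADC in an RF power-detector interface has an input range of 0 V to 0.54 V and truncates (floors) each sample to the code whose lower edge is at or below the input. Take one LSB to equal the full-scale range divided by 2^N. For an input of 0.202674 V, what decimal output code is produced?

V_FS = 0.54 V. LSB = 0.54 V / 2^11 ≈ 263.7 µV.
code = ⌊(V_in − V_min)/LSB⌋ = ⌊(V_in − V_min) × 2^11 / range⌋
     = ⌊(0.202674 − (0)) × 2048 / 0.54⌋ = ⌊0.202674 × 2048/0.54⌋
     = ⌊768.660⌋ = 768.

768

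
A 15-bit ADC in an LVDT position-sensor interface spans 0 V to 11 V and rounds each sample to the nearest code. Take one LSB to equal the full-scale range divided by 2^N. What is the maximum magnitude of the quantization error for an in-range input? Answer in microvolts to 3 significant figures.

Span = 11 V.
Step size = 11/32768 V = 335.69 µV.
Worst-case error for round-to-nearest is half an LSB: 168 µV.

168 µV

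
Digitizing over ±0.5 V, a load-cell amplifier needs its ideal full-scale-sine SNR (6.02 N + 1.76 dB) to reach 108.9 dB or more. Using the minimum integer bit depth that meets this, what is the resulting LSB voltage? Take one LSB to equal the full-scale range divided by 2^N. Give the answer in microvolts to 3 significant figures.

Range = 0.5 − (-0.5) = 1 V.
6.02 N + 1.76 ≥ 108.9 gives N ≥ 17.797, so the minimum integer is 18.
LSB = 1 V / 2^18 = 3.81 µV.

3.81 µV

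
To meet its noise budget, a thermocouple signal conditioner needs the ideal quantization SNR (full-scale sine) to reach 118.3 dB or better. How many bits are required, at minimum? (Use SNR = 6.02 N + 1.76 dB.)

Required N = ⌈(118.3 − 1.76)/6.02⌉ = ⌈19.359⌉ = 20.

20 bits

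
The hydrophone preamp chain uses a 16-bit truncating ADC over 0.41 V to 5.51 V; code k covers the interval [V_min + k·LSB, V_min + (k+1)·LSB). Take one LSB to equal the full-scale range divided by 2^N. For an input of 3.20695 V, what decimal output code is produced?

35941

Span: 5.51 V − (0.41 V) = 5.1 V. LSB = 5.1 V / 2^16 ≈ 77.82 µV.
code = ⌊(V_in − V_min)/LSB⌋ = ⌊(V_in − V_min) × 2^16 / range⌋
     = ⌊(3.20695 − (0.41)) × 65536 / 5.1⌋ = ⌊2.79695 × 65536/5.1⌋
     = ⌊35941.356⌋ = 35941.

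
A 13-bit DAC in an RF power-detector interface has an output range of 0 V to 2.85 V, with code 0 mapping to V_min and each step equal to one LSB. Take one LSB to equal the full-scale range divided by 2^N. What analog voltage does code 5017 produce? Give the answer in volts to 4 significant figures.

1.745 V

Full-scale range = 2.85 V. LSB = 2.85 V / 2^13.
Output = V_min + (5017/8192) × range = 0 + 0.612427 × 2.85 V
      = 0 V + 1.74542 V = 1.74542 V.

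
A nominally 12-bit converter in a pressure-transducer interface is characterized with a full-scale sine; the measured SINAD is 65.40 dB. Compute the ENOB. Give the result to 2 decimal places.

10.57 bits

ENOB = (SINAD − 1.76) / 6.02 = (65.40 − 1.76) / 6.02 = 63.64 / 6.02 = 10.5714.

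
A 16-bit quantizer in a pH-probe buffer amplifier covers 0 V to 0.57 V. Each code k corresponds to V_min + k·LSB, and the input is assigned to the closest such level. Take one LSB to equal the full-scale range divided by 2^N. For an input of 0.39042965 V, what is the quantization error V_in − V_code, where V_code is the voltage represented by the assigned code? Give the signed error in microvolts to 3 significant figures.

−1.56 µV

Full-scale range = 0.57 V. LSB = 0.57 V / 2^16 ≈ 8.698 µV.
(V_in − V_min)/LSB = (0.39042965 − (0)) × 65536/0.57 = 44889.8202 → nearest code k = 44890.
V_code = 0 + (44890/65536) × 0.57 = 0.39043121338 V.
e = 0.39042965 − (0.39043121338) = −1.56 µV.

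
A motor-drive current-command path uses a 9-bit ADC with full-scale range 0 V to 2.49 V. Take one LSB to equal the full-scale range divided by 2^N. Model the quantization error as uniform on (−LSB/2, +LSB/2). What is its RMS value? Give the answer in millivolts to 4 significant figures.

V_FS = 2.49 V.
LSB = 2.49 V ÷ 2^9 = 2.49/512 V = 4.86328 mV.
V_rms = LSB/√12 = 4.86328 mV / √12 = 1.404 mV.

1.404 mV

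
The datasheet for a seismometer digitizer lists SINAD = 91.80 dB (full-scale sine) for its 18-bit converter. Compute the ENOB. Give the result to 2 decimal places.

ENOB = (91.80 − 1.76)/6.02 = 14.9568 bits.

14.96 bits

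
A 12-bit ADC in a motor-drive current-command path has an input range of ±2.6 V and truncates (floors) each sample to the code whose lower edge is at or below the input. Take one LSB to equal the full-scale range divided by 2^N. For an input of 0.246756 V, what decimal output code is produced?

2242

The full-scale span is 2.6 − (-2.6) = 5.2 V. LSB = 5.2 V / 2^12 ≈ 1.270 mV.
(V_in − V_min) × 2^12/range = (0.246756 − (-2.6)) × 4096/5.2 = 2242.368.
Floor → code = 2242.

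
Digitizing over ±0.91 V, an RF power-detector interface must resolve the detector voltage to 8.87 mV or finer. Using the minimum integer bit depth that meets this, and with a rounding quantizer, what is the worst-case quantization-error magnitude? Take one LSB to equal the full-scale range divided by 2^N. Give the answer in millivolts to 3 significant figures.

3.55 mV

Span: 0.91 V − (-0.91 V) = 1.82 V.
Required number of levels: 1.82/8.87 mV = 205.19; smallest N with 2^N ≥ that is 8.
Step size = 1.82/256 V = 7.1094 mV.
|e|_max = LSB/2 = 3.55 mV.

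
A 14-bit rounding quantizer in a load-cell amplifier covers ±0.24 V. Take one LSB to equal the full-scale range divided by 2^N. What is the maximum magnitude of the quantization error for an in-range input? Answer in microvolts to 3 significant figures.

Range = 0.24 − (-0.24) = 0.48 V.
LSB = 0.48 V / 2^14 = 29.297 µV.
Worst-case error for round-to-nearest is half an LSB: 14.6 µV.

14.6 µV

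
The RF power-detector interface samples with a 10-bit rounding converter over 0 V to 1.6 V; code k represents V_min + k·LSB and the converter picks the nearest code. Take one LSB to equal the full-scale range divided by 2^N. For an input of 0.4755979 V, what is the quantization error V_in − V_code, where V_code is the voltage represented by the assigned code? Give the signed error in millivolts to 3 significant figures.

V_FS = 1.6 V. LSB = 1.6 V / 2^10 ≈ 1.563 mV.
Position in LSBs: (0.4755979 − (0)) × 1024/1.6 = 304.3827; rounding gives k = 304.
V_code = 0 + (304/1024) × 1.6 = 0.4750000000 V.
V_in − V_code = 0.4755979 − (0.4750000000) = +0.598 mV.

+0.598 mV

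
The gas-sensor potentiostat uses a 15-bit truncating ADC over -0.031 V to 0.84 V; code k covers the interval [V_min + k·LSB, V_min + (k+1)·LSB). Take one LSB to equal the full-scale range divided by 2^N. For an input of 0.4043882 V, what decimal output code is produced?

16379

Span: 0.84 V − (-0.031 V) = 0.871 V. LSB = 0.871 V / 2^15 ≈ 26.58 µV.
(V_in − V_min) × 2^15/range = (0.4043882 − (-0.031)) × 32768/0.871 = 16379.794.
Floor → code = 16379.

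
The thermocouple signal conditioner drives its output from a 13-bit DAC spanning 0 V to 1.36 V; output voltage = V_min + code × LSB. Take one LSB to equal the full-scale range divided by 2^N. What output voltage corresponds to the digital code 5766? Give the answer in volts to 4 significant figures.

0.9572 V

V_FS = 1.36 V. LSB = 1.36 V / 2^13.
V_out = V_min + code × LSB = 0 V + 5766 × 1.36 V / 8192
      = 0 V + 0.957246 V = 0.957246 V.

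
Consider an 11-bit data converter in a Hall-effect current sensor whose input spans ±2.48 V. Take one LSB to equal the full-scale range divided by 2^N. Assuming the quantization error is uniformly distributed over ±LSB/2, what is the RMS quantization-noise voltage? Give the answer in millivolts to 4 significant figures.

0.6991 mV

Full-scale range = 2.48 V − (-2.48 V) = 4.96 V.
LSB = 4.96 V ÷ 2^11 = 4.96/2048 V = 2.42188 mV.
σ_q = LSB/√12 = 2.42188 mV/3.4641 = 0.6991 mV.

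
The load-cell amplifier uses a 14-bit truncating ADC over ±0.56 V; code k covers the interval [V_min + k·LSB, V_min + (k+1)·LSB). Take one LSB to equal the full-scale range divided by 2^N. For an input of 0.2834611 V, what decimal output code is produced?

12338

The full-scale span is 0.56 − (-0.56) = 1.12 V. LSB = 1.12 V / 2^14 ≈ 68.36 µV.
V_in − V_min = 0.2834611 − (-0.56) = 0.8434611 V.
Divide by LSB: 0.8434611 × 16384/1.12 = 12338.6309.
Truncating gives code 12338.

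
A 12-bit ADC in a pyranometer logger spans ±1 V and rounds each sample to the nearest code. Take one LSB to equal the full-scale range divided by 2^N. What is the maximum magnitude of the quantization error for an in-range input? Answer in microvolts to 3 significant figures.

Range = 1 − (-1) = 2 V.
One LSB is 2 V / 4096 = 488.28 µV.
|e|_max = LSB/2 = 244 µV.

244 µV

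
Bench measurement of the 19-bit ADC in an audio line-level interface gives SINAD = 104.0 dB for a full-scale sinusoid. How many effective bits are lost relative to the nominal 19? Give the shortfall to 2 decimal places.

2.02 bits

N_eff = (104.0 − 1.76)/6.02 = 16.9834 bits.
19 − 16.9834 = 2.02 bits below nominal.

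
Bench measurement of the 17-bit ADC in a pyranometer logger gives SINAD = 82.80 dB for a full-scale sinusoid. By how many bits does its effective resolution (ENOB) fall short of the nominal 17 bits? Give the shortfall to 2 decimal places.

Effective bits = (82.80 − 1.76)/6.02 = 13.4618.
17 − 13.4618 = 3.54 bits below nominal.

3.54 bits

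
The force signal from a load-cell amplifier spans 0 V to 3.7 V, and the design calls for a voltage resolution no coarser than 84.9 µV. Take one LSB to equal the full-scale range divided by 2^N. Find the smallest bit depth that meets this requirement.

16 bits

Span = 3.7 V.
Required number of levels: 3.7/84.9 µV = 43581; smallest N with 2^N ≥ that is 16.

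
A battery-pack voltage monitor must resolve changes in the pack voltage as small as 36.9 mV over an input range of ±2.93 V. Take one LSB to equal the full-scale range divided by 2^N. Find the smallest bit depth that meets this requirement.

8 bits

Full-scale range = 2.93 V − (-2.93 V) = 5.86 V.
5.86 V / 36.9 mV = 158.8. Since 2^7 = 128 and 2^8 = 256, N = 8.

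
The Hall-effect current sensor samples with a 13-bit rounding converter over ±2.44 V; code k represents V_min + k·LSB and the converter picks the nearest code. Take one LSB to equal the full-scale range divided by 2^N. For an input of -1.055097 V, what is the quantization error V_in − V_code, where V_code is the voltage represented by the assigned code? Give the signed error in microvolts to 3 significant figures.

−107 µV

Full-scale range = 2.44 V − (-2.44 V) = 4.88 V. LSB = 4.88 V / 2^13 ≈ 0.5957 mV.
Position in LSBs: (-1.055097 − (-2.44)) × 8192/4.88 = 2324.8208; rounding gives k = 2325.
Reconstructed level: -2.44 + 2325 × 4.88/8192 V = -1.054990234 V.
e = -1.055097 − (-1.054990234) = −107 µV.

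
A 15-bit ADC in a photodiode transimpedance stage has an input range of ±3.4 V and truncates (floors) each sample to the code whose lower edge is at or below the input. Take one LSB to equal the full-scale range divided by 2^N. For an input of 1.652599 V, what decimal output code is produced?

The full-scale span is 3.4 − (-3.4) = 6.8 V. LSB = 6.8 V / 2^15 ≈ 207.5 µV.
(V_in − V_min) × 2^15/range = (1.652599 − (-3.4)) × 32768/6.8 = 24347.583.
Floor → code = 24347.

24347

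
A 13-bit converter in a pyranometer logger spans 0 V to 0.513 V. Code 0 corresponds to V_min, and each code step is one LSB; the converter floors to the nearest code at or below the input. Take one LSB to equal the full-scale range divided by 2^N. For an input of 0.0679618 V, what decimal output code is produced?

1085

Range is 0.513 V. LSB = 0.513 V / 2^13 ≈ 62.62 µV.
V_in − V_min = 0.0679618 − (0) = 0.0679618 V.
Divide by LSB: 0.0679618 × 8192/0.513 = 1085.2691.
Truncating gives code 1085.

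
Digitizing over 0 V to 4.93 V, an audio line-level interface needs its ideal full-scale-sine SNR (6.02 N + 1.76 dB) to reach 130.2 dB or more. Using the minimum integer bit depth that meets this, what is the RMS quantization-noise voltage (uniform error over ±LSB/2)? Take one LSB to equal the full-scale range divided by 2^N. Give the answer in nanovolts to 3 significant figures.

339 nV

Full-scale range = 4.93 V.
6.02 N + 1.76 ≥ 130.2 gives N ≥ 21.336, so the minimum integer is 22.
LSB = 4.93 V / 2^22 = 1.1754 µV.
σ_q = LSB/√12 = 1.1754 µV/3.4641 = 339 nV.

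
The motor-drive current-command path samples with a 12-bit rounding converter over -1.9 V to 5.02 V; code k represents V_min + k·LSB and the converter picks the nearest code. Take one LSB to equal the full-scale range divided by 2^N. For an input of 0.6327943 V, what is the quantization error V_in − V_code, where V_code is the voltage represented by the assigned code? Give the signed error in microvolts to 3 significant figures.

Range = 5.02 − (-1.9) = 6.92 V. LSB = 6.92 V / 2^12 ≈ 1.689 mV.
(V_in − V_min)/LSB = (0.6327943 − (-1.9)) × 4096/6.92 = 1499.1800 → nearest code k = 1499.
Reconstructed level: -1.9 + 1499 × 6.92/4096 V = 0.6324902344 V.
e = 0.6327943 − (0.6324902344) = +304 µV.

+304 µV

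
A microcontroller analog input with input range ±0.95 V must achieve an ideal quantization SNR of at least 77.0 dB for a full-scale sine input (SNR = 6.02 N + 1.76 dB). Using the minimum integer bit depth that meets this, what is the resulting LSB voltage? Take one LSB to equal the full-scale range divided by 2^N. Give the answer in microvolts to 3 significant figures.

232 µV

Full-scale range = 0.95 V − (-0.95 V) = 1.9 V.
N ≥ (77.0 − 1.76)/6.02 = 12.498 → N_min = 13.
LSB = 1.9 V / 2^13 = 232 µV.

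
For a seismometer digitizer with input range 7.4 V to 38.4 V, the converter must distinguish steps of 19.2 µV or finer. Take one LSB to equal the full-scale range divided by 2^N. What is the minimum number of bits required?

Range = 38.4 − (7.4) = 31 V.
Levels needed ≥ 31/19.2 µV = 1.615e6. 2^21 = 2097152 suffices, so N_min = 21.

21 bits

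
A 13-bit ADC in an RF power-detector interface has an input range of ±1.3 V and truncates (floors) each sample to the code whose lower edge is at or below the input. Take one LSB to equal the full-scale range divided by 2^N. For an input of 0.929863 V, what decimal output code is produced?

7025

Range = 1.3 − (-1.3) = 2.6 V. LSB = 2.6 V / 2^13 ≈ 317.4 µV.
(V_in − V_min) × 2^13/range = (0.929863 − (-1.3)) × 8192/2.6 = 7025.784.
Floor → code = 7025.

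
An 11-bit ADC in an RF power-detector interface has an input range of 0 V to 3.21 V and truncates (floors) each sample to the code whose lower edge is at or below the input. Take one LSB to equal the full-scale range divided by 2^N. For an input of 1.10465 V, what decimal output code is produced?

Span = 3.21 V. LSB = 3.21 V / 2^11 ≈ 1.567 mV.
code = ⌊(V_in − V_min)/LSB⌋ = ⌊(V_in − V_min) × 2^11 / range⌋
     = ⌊(1.10465 − (0)) × 2048 / 3.21⌋ = ⌊1.10465 × 2048/3.21⌋
     = ⌊704.774⌋ = 704.

704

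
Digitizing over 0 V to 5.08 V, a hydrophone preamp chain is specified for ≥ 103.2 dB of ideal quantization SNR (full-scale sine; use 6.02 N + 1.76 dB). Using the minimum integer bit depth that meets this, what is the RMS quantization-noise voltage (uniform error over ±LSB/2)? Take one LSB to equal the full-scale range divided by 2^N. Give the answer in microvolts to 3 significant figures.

11.2 µV

Full-scale range = 5.08 V.
N ≥ (103.2 − 1.76)/6.02 = 16.850 → N_min = 17.
LSB = 5.08 V / 2^17 = 38.757 µV.
RMS noise = LSB/√12 = 11.2 µV.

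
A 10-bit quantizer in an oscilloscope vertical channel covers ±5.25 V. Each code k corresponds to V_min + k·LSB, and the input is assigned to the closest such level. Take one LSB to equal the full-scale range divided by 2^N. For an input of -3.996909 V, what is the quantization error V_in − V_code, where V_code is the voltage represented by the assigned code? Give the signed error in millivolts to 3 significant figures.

+2.11 mV

Span: 5.25 V − (-5.25 V) = 10.5 V. LSB = 10.5 V / 2^10 ≈ 10.25 mV.
(V_in − V_min)/LSB = (-3.996909 − (-5.25)) × 1024/10.5 = 122.2062 → nearest code k = 122.
V_code = -5.25 + (122/1024) × 10.5 = -3.999023438 V.
Error = V_in − V_code = -3.996909 − (-3.999023438) = +2.11 mV.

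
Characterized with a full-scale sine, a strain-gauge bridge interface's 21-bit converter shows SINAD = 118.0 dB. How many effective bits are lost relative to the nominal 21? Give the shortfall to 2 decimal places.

Effective bits = (118.0 − 1.76)/6.02 = 19.3090.
Shortfall = 21 − 19.3090 = 1.6910 bits.

1.69 bits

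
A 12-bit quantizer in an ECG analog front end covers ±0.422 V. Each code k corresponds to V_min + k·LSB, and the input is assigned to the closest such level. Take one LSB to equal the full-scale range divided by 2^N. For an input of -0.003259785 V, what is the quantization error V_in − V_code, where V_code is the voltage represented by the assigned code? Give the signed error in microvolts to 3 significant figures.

+37.1 µV

Full-scale range = 0.422 V − (-0.422 V) = 0.844 V. LSB = 0.844 V / 2^12 ≈ 206.1 µV.
(V_in − V_min)/LSB = (-0.003259785 − (-0.422)) × 4096/0.844 = 2032.1800 → nearest code k = 2032.
Reconstructed level: -0.422 + 2032 × 0.844/4096 V = -0.003296875000 V.
Error = V_in − V_code = -0.003259785 − (-0.003296875000) = +37.1 µV.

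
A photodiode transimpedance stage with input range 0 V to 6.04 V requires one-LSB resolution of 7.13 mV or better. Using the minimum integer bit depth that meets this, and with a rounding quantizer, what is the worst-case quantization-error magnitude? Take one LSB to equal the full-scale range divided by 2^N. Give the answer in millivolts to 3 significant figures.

2.95 mV

V_FS = 6.04 V.
Levels needed ≥ 6.04/7.13 mV = 847.1. 2^10 = 1024 suffices, so N_min = 10.
LSB = 6.04 V / 2^10 = 5.8984 mV.
|e|_max = LSB/2 = 2.95 mV.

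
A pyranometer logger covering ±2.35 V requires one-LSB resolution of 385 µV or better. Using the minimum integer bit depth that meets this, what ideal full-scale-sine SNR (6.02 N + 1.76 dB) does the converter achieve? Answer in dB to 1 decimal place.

Range = 2.35 − (-2.35) = 4.7 V.
Need 2^N ≥ 4.7 V / 385 µV = 12210 → N_min = 14.
6.02(14) + 1.76 = 86.04 dB.

86.0 dB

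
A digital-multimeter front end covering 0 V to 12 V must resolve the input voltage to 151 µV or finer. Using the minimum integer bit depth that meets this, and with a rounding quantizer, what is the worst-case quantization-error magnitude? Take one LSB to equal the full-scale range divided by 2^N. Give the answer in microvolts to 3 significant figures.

45.8 µV

Range is 12 V.
Levels needed ≥ 12/151 µV = 79470. 2^17 = 131072 suffices, so N_min = 17.
One LSB is 12 V / 131072 = 91.553 µV.
Max error for round-to-nearest is LSB/2 = 45.8 µV.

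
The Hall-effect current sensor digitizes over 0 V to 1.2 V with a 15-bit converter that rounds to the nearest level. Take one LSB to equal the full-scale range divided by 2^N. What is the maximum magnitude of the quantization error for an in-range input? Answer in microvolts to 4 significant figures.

18.31 µV

Span = 1.2 V.
Step size = 1.2/32768 V = 36.6211 µV.
A rounding quantizer has |error| ≤ LSB/2 = 18.31 µV.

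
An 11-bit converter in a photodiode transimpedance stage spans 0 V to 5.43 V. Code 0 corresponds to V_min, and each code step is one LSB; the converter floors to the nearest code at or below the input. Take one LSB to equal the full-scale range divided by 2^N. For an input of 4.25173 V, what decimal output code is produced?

Range is 5.43 V. LSB = 5.43 V / 2^11 ≈ 2.651 mV.
V_in − V_min = 4.25173 − (0) = 4.25173 V.
Divide by LSB: 4.25173 × 2048/5.43 = 1603.5991.
Truncating gives code 1603.

1603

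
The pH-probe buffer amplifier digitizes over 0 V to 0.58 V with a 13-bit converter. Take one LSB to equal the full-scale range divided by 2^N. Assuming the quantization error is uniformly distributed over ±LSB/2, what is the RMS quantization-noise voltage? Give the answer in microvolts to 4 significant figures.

Full-scale range = 0.58 V.
LSB = 0.58 V / 2^13 = 70.8008 µV.
For a uniform distribution on [−LSB/2, +LSB/2], V_rms = LSB/√12 = 70.8008 µV/3.4641 = 20.44 µV.

20.44 µV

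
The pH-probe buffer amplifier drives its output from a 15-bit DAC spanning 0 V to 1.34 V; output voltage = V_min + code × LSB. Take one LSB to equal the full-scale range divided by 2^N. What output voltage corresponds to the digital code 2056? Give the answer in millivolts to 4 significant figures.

84.08 mV

Span = 1.34 V. LSB = 1.34 V / 2^15.
V_out = V_min + code × LSB = 0 V + 2056 × 1.34 V / 32768
      = 0 + 0.0840771 = 0.0840771 V.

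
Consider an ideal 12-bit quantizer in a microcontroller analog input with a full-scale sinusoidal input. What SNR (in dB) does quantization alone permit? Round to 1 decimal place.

SNR = 6.02·12 + 1.76 = 74.00 dB.

74.0 dB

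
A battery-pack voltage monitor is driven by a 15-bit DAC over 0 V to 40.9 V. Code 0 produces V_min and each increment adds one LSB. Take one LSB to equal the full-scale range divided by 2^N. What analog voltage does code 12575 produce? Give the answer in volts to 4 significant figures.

V_FS = 40.9 V. LSB = 40.9 V / 2^15.
V_out = V_min + code × LSB = 0 V + 12575 × 40.9 V / 32768
      = 0 V + 15.6957 V = 15.6957 V.

15.70 V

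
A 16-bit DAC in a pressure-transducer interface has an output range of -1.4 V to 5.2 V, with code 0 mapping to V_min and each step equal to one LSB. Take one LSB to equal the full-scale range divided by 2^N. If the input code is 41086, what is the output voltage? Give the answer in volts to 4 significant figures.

2.738 V

The full-scale span is 5.2 − (-1.4) = 6.6 V. LSB = 6.6 V / 2^16.
V_out = V_min + code × LSB = -1.4 V + 41086 × 6.6 V / 65536
      = -1.4 + 4.13769 = 2.73769 V.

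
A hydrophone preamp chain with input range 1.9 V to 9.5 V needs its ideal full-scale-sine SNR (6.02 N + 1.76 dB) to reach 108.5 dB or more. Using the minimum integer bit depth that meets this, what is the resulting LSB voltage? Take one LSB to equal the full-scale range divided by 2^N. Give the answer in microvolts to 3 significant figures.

29.0 µV

The full-scale span is 9.5 − (1.9) = 7.6 V.
N ≥ (108.5 − 1.76)/6.02 = 17.731 → N_min = 18.
LSB = 7.6 V / 2^18 = 29.0 µV.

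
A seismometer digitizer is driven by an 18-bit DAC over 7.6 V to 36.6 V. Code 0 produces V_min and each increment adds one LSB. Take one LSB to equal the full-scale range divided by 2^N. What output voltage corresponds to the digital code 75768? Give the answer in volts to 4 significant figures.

15.98 V

Span: 36.6 V − (7.6 V) = 29 V. LSB = 29 V / 2^18.
Output = V_min + (75768/262144) × range = 7.6 + 0.289032 × 29 V
      = 7.6 V + 8.38193 V = 15.9819 V.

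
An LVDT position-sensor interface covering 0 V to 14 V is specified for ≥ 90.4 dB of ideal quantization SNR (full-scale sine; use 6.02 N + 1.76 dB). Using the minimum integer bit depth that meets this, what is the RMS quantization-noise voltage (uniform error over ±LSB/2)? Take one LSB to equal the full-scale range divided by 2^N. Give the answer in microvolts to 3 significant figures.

123 µV

Span = 14 V.
6.02 N + 1.76 ≥ 90.4 gives N ≥ 14.724, so the minimum integer is 15.
One LSB is 14 V / 32768 = 427.25 µV.
RMS noise = LSB/√12 = 123 µV.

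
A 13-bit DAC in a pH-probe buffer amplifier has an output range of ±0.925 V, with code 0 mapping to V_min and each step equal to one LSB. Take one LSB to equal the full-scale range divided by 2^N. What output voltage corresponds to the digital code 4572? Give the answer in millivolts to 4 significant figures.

Full-scale range = 0.925 V − (-0.925 V) = 1.85 V. LSB = 1.85 V / 2^13.
V_out = V_min + code × LSB = -0.925 V + 4572 × 1.85 V / 8192
      = -0.925 + 1.03250 = 0.107495 V.

107.5 mV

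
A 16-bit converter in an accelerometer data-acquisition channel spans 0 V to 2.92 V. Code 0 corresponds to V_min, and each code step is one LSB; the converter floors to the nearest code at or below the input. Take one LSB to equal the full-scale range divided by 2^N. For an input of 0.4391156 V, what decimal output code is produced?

Full-scale range = 2.92 V. LSB = 2.92 V / 2^16 ≈ 44.56 µV.
code = ⌊(V_in − V_min)/LSB⌋ = ⌊(V_in − V_min) × 2^16 / range⌋
     = ⌊(0.4391156 − (0)) × 65536 / 2.92⌋ = ⌊0.4391156 × 65536/2.92⌋
     = ⌊9855.438⌋ = 9855.

9855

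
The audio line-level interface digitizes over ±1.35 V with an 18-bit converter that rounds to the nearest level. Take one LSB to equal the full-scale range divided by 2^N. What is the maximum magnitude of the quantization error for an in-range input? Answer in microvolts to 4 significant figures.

Full-scale range = 1.35 V − (-1.35 V) = 2.7 V.
Step size = 2.7/262144 V = 10.2997 µV.
Worst-case error for round-to-nearest is half an LSB: 5.150 µV.

5.150 µV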